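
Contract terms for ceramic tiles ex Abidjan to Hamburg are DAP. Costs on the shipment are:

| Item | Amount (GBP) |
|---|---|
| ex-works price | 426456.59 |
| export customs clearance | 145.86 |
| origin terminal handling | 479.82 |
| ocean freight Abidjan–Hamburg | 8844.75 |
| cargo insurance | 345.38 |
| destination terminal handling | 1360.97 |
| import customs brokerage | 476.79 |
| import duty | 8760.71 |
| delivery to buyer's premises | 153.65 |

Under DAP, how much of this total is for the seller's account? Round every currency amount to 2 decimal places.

DAP: the seller bears all costs to the named destination except import duty and clearance.
Seller's account: goods 426456.59 + export clearance 145.86 + origin terminal 479.82 + freight 8844.75 + insurance 345.38 + destination terminal 1360.97 + delivery 153.65 = 437787.02
Buyer's account: brokerage 476.79 + duty 8760.71 = 9237.50

Seller's account: GBP 437787.02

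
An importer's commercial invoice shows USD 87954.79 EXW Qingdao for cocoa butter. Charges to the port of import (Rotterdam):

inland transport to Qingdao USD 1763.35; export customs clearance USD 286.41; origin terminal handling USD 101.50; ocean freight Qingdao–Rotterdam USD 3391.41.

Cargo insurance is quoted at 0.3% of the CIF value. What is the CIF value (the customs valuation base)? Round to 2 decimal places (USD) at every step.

CIF value: USD 93778.80

Let C be the CIF value. C = EXW price + pre-shipment costs + freight + 0.3% × C
C − 0.3% × C = 87954.79 + 1763.35 + 286.41 + 101.50 + 3391.41
0.997 × C = 93497.46
C = 93497.46 / 0.997 = 93778.80
Insurance premium = 0.3% × 93778.80 = 281.34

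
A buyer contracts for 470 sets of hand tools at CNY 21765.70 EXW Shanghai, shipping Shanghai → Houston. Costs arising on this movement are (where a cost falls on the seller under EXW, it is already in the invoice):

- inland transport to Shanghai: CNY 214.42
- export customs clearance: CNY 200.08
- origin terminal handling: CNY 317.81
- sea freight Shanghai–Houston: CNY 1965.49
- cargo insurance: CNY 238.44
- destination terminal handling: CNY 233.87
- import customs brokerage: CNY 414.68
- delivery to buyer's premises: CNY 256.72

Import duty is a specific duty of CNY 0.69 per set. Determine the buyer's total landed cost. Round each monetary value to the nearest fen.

EXW: the seller makes goods available at their premises; the buyer bears all onward costs.
CIF value = EXW price + inland to port + export clearance + origin terminal + freight + insurance = 21765.70 + 214.42 + 200.08 + 317.81 + 1965.49 + 238.44 = 24701.94
Import duty = 470 × 0.69 = 324.30
Buyer bears: inland to port 214.42 + export clearance 200.08 + origin terminal 317.81 + freight 1965.49 + insurance 238.44 + destination terminal 233.87 + brokerage 414.68 + delivery 256.72 + duty 324.30 = 4165.81
Landed cost = invoice 21765.70 + 4165.81 = 25931.51

Total landed cost: CNY 25931.51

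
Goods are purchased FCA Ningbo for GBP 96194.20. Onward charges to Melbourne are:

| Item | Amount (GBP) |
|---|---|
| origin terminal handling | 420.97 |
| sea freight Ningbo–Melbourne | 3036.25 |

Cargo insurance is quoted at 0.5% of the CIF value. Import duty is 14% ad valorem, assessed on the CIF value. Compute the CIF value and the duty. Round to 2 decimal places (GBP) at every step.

Let C be the CIF value. C = FCA price + pre-shipment costs + freight + 0.5% × C
C − 0.5% × C = 96194.20 + 420.97 + 3036.25
0.995 × C = 99651.42
C = 99651.42 / 0.995 = 100152.18
Insurance premium = 0.5% × 100152.18 = 500.76
Import duty = 100152.18 × 14% = 14021.31

CIF value: GBP 100152.18; import duty: GBP 14021.31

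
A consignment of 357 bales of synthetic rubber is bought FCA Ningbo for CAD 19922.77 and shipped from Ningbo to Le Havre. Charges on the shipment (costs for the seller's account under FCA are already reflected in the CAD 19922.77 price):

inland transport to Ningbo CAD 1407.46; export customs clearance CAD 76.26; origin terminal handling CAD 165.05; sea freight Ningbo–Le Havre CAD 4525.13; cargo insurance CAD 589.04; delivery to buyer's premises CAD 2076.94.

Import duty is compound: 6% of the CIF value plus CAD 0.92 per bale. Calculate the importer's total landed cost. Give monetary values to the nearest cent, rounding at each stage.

FCA: the seller delivers export-cleared goods to the carrier; the buyer bears costs from that point.
Already in the invoice (seller's account under FCA): inland to port, export clearance — exclude.
CIF value = FCA price + origin terminal + freight + insurance = 19922.77 + 165.05 + 4525.13 + 589.04 = 25201.99
Ad valorem component: 25201.99 × 6% = 1512.12
Specific component: 357 × 0.92 = 328.44
Import duty = 1512.12 + 328.44 = 1840.56
Buyer bears: origin terminal 165.05 + freight 4525.13 + insurance 589.04 + delivery 2076.94 + duty 1840.56 = 9196.72
Landed cost = invoice 19922.77 + 9196.72 = 29119.49

Total landed cost: CAD 29119.49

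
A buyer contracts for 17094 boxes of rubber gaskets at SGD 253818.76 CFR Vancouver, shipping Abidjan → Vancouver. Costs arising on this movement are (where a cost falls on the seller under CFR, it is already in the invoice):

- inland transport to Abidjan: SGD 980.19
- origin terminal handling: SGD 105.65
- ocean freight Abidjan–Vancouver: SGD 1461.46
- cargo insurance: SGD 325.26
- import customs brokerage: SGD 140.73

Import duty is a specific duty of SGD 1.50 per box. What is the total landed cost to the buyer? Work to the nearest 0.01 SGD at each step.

Total landed cost: SGD 279925.75

CFR: the seller pays costs through ocean freight to the destination port, but not insurance.
Already in the invoice (seller's account under CFR): inland to port, origin terminal, freight — exclude.
CIF value = CFR price + insurance = 253818.76 + 325.26 = 254144.02
Import duty = 17094 × 1.50 = 25641.00
Buyer bears: insurance 325.26 + brokerage 140.73 + duty 25641.00 = 26106.99
Landed cost = invoice 253818.76 + 26106.99 = 279925.75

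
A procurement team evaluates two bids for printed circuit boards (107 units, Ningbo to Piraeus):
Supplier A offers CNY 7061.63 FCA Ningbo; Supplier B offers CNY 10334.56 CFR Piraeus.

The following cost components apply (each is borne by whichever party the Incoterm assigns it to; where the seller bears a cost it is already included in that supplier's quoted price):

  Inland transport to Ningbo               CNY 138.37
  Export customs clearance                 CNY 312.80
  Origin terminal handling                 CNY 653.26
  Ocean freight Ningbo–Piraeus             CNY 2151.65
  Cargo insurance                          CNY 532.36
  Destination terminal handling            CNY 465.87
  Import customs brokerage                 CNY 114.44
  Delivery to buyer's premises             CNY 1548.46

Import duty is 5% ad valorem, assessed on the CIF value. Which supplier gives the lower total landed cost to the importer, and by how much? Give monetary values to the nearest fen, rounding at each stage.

Supplier A (FCA):
CIF value = FCA price + origin terminal + freight + insurance = 7061.63 + 653.26 + 2151.65 + 532.36 = 10398.90
Import duty = 10398.90 × 5% = 519.95
Buyer bears (A): 653.26 + 2151.65 + 532.36 + 465.87 + 114.44 + 1548.46 = 5466.04
Landed cost (A) = invoice 7061.63 + 5466.04 + duty 519.95 = 13047.62
Supplier B (CFR):
CIF value = CFR price + insurance = 10334.56 + 532.36 = 10866.92
Import duty = 10866.92 × 5% = 543.35
Buyer bears (B): 532.36 + 465.87 + 114.44 + 1548.46 = 2661.13
Landed cost (B) = invoice 10334.56 + 2661.13 + duty 543.35 = 13539.04
Difference = |13047.62 − 13539.04| = 491.42

Supplier A is cheaper by CNY 491.42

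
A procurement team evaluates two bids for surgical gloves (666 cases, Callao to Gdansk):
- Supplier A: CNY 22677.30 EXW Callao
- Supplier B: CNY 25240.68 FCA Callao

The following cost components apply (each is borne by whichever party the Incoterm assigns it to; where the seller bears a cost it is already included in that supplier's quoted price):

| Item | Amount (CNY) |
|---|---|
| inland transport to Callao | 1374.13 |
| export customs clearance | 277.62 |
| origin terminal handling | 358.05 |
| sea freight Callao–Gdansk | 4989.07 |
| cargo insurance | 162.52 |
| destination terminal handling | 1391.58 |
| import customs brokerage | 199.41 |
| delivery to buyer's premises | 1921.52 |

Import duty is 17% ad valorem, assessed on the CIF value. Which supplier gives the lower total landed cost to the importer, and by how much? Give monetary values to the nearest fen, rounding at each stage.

Supplier A is cheaper by CNY 1066.60

Supplier A (EXW):
CIF value = EXW price + inland to port + export clearance + origin terminal + freight + insurance = 22677.30 + 1374.13 + 277.62 + 358.05 + 4989.07 + 162.52 = 29838.69
Import duty = 29838.69 × 17% = 5072.58
Buyer bears (A): 1374.13 + 277.62 + 358.05 + 4989.07 + 162.52 + 1391.58 + 199.41 + 1921.52 = 10673.90
Landed cost (A) = invoice 22677.30 + 10673.90 + duty 5072.58 = 38423.78
Supplier B (FCA):
CIF value = FCA price + origin terminal + freight + insurance = 25240.68 + 358.05 + 4989.07 + 162.52 = 30750.32
Import duty = 30750.32 × 17% = 5227.55
Buyer bears (B): 358.05 + 4989.07 + 162.52 + 1391.58 + 199.41 + 1921.52 = 9022.15
Landed cost (B) = invoice 25240.68 + 9022.15 + duty 5227.55 = 39490.38
Difference = |38423.78 − 39490.38| = 1066.60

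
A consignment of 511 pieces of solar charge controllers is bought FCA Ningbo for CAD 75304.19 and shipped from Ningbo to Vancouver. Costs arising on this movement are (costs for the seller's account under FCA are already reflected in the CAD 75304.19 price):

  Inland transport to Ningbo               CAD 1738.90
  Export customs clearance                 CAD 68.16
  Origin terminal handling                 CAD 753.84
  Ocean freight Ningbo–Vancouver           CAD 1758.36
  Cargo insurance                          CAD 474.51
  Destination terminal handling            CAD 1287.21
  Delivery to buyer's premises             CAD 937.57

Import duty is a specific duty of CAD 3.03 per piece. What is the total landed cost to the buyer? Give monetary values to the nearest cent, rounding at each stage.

Total landed cost: CAD 82064.01

FCA: the seller delivers export-cleared goods to the carrier; the buyer bears costs from that point.
Already in the invoice (seller's account under FCA): inland to port, export clearance — exclude.
CIF value = FCA price + origin terminal + freight + insurance = 75304.19 + 753.84 + 1758.36 + 474.51 = 78290.90
Import duty = 511 × 3.03 = 1548.33
Buyer bears: origin terminal 753.84 + freight 1758.36 + insurance 474.51 + destination terminal 1287.21 + delivery 937.57 + duty 1548.33 = 6759.82
Landed cost = invoice 75304.19 + 6759.82 = 82064.01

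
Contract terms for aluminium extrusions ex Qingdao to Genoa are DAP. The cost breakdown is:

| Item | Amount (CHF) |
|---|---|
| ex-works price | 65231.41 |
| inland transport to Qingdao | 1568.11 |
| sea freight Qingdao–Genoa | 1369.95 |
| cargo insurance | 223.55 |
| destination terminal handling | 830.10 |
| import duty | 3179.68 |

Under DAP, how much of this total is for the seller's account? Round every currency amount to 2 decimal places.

Seller's account: CHF 69223.12

DAP: the seller bears all costs to the named destination except import duty and clearance.
Seller's account: goods 65231.41 + inland to port 1568.11 + freight 1369.95 + insurance 223.55 + destination terminal 830.10 = 69223.12
Buyer's account: duty 3179.68 = 3179.68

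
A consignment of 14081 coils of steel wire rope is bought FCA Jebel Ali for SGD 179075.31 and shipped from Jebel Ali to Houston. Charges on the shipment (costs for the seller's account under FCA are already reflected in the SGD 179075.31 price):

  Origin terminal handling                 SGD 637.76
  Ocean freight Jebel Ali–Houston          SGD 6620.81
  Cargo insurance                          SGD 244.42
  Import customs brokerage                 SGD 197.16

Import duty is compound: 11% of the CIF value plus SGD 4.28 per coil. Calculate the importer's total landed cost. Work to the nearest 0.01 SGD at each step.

Total landed cost: SGD 267565.75

FCA: the seller delivers export-cleared goods to the carrier; the buyer bears costs from that point.
CIF value = FCA price + origin terminal + freight + insurance = 179075.31 + 637.76 + 6620.81 + 244.42 = 186578.30
Ad valorem component: 186578.30 × 11% = 20523.61
Specific component: 14081 × 4.28 = 60266.68
Import duty = 20523.61 + 60266.68 = 80790.29
Buyer bears: origin terminal 637.76 + freight 6620.81 + insurance 244.42 + brokerage 197.16 + duty 80790.29 = 88490.44
Landed cost = invoice 179075.31 + 88490.44 = 267565.75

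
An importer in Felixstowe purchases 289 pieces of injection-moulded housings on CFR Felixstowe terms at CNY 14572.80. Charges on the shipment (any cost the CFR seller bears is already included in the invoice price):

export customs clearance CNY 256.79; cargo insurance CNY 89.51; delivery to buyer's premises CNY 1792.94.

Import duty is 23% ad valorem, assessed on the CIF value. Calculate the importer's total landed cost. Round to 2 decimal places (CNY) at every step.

Total landed cost: CNY 19827.58

CFR: the seller pays costs through ocean freight to the destination port, but not insurance.
Already in the invoice (seller's account under CFR): export clearance — exclude.
CIF value = CFR price + insurance = 14572.80 + 89.51 = 14662.31
Import duty = 14662.31 × 23% = 3372.33
Buyer bears: insurance 89.51 + delivery 1792.94 + duty 3372.33 = 5254.78
Landed cost = invoice 14572.80 + 5254.78 = 19827.58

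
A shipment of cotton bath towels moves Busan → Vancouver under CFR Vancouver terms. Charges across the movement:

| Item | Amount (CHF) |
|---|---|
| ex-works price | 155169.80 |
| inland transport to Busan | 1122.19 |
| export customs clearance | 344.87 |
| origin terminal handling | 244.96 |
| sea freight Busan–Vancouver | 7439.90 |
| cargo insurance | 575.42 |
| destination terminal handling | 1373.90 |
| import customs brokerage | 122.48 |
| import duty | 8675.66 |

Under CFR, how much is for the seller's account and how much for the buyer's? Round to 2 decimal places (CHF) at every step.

Seller: CHF 164321.72; buyer: CHF 10747.46

CFR: the seller pays costs through ocean freight to the destination port, but not insurance.
Seller's account: goods 155169.80 + inland to port 1122.19 + export clearance 344.87 + origin terminal 244.96 + freight 7439.90 = 164321.72
Buyer's account: insurance 575.42 + destination terminal 1373.90 + brokerage 122.48 + duty 8675.66 = 10747.46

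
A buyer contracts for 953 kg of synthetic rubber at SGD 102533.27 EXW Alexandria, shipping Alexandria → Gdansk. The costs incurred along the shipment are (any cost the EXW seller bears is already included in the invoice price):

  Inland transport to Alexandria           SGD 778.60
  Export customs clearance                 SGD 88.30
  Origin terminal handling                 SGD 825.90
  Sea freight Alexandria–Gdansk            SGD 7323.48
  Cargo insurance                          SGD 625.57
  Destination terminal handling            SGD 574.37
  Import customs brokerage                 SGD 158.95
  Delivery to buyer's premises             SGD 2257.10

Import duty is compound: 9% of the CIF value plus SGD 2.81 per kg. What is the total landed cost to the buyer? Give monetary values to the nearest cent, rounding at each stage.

Total landed cost: SGD 127939.23

EXW: the seller makes goods available at their premises; the buyer bears all onward costs.
CIF value = EXW price + inland to port + export clearance + origin terminal + freight + insurance = 102533.27 + 778.60 + 88.30 + 825.90 + 7323.48 + 625.57 = 112175.12
Ad valorem component: 112175.12 × 9% = 10095.76
Specific component: 953 × 2.81 = 2677.93
Import duty = 10095.76 + 2677.93 = 12773.69
Buyer bears: inland to port 778.60 + export clearance 88.30 + origin terminal 825.90 + freight 7323.48 + insurance 625.57 + destination terminal 574.37 + brokerage 158.95 + delivery 2257.10 + duty 12773.69 = 25405.96
Landed cost = invoice 102533.27 + 25405.96 = 127939.23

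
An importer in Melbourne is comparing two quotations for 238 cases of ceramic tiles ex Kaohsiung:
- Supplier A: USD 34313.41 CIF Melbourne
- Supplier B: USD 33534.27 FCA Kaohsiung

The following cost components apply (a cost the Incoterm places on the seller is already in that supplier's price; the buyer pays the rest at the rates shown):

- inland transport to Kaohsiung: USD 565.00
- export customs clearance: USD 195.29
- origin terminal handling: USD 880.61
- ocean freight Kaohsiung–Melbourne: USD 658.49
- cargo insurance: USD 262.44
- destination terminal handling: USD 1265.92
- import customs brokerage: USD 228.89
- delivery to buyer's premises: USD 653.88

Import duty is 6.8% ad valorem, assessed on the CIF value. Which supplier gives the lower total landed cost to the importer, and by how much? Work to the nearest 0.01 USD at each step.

Supplier A (CIF):
The CIF price already equals the CIF value: 34313.41
Import duty = 34313.41 × 6.8% = 2333.31
Buyer bears (A): 1265.92 + 228.89 + 653.88 = 2148.69
Landed cost (A) = invoice 34313.41 + 2148.69 + duty 2333.31 = 38795.41
Supplier B (FCA):
CIF value = FCA price + origin terminal + freight + insurance = 33534.27 + 880.61 + 658.49 + 262.44 = 35335.81
Import duty = 35335.81 × 6.8% = 2402.84
Buyer bears (B): 880.61 + 658.49 + 262.44 + 1265.92 + 228.89 + 653.88 = 3950.23
Landed cost (B) = invoice 33534.27 + 3950.23 + duty 2402.84 = 39887.34
Difference = |38795.41 − 39887.34| = 1091.93

Supplier A is cheaper by USD 1091.93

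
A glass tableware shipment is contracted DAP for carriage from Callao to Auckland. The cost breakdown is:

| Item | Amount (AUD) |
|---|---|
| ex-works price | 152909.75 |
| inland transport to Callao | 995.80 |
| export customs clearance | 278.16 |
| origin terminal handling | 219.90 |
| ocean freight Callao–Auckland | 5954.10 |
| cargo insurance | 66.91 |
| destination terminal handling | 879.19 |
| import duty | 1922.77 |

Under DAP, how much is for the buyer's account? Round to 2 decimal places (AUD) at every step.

DAP: the seller bears all costs to the named destination except import duty and clearance.
Seller's account: goods 152909.75 + inland to port 995.80 + export clearance 278.16 + origin terminal 219.90 + freight 5954.10 + insurance 66.91 + destination terminal 879.19 = 161303.81
Buyer's account: duty 1922.77 = 1922.77

Buyer's account: AUD 1922.77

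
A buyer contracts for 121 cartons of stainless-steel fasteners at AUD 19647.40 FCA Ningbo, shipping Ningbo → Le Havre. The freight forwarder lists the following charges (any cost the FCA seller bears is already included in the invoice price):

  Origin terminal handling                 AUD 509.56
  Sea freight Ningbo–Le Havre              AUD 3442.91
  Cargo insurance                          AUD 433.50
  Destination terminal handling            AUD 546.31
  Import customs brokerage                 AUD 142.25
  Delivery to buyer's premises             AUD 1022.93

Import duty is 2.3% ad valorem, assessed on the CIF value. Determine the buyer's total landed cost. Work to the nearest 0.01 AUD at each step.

Total landed cost: AUD 26297.63

FCA: the seller delivers export-cleared goods to the carrier; the buyer bears costs from that point.
CIF value = FCA price + origin terminal + freight + insurance = 19647.40 + 509.56 + 3442.91 + 433.50 = 24033.37
Import duty = 24033.37 × 2.3% = 552.77
Buyer bears: origin terminal 509.56 + freight 3442.91 + insurance 433.50 + destination terminal 546.31 + brokerage 142.25 + delivery 1022.93 + duty 552.77 = 6650.23
Landed cost = invoice 19647.40 + 6650.23 = 26297.63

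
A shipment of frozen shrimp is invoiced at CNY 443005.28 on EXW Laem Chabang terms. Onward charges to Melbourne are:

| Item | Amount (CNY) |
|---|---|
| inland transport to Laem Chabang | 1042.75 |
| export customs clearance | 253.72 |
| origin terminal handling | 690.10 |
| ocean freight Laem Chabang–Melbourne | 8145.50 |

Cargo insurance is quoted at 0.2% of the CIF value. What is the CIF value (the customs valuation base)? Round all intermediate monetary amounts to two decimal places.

Let C be the CIF value. C = EXW price + pre-shipment costs + freight + 0.2% × C
C − 0.2% × C = 443005.28 + 1042.75 + 253.72 + 690.10 + 8145.50
0.998 × C = 453137.35
C = 453137.35 / 0.998 = 454045.44
Insurance premium = 0.2% × 454045.44 = 908.09

CIF value: CNY 454045.44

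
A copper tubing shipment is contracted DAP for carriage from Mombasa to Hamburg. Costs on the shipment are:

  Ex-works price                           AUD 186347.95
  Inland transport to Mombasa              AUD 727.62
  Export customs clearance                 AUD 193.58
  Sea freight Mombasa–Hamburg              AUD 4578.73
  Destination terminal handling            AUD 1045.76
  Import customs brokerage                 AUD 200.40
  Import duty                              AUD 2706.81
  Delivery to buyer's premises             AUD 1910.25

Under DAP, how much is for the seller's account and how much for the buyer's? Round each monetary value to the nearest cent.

DAP: the seller bears all costs to the named destination except import duty and clearance.
Seller's account: goods 186347.95 + inland to port 727.62 + export clearance 193.58 + freight 4578.73 + destination terminal 1045.76 + delivery 1910.25 = 194803.89
Buyer's account: brokerage 200.40 + duty 2706.81 = 2907.21

Seller: AUD 194803.89; buyer: AUD 2907.21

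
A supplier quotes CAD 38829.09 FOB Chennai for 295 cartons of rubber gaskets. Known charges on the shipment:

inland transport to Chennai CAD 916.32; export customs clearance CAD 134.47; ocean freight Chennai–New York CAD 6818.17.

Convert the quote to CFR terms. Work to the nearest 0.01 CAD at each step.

CFR price: CAD 45647.26

Not relevant to the conversion: export clearance, inland to port — on the seller under both FOB and CFR; already in the FOB price and stays in the CFR price.
From FOB to CFR, the seller additionally bears: freight.
CFR price = 38829.09 + 6818.17 = 45647.26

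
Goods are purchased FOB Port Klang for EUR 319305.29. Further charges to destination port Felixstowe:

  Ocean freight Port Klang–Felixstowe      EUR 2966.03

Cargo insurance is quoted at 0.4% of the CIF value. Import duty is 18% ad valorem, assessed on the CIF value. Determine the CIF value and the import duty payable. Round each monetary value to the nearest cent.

Let C be the CIF value. C = FOB price + freight + 0.4% × C
C − 0.4% × C = 319305.29 + 2966.03
0.996 × C = 322271.32
C = 322271.32 / 0.996 = 323565.58
Insurance premium = 0.4% × 323565.58 = 1294.26
Import duty = 323565.58 × 18% = 58241.80

CIF value: EUR 323565.58; import duty: EUR 58241.80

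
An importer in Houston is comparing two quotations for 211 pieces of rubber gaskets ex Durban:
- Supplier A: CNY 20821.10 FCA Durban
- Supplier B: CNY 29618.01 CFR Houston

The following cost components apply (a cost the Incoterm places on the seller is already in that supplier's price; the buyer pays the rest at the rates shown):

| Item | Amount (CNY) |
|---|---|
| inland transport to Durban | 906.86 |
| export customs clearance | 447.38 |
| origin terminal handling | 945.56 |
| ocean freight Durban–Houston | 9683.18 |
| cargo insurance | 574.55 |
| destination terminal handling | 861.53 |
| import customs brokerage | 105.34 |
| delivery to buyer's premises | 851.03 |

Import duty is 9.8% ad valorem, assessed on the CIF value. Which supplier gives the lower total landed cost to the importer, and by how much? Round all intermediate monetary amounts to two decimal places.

Supplier A (FCA):
CIF value = FCA price + origin terminal + freight + insurance = 20821.10 + 945.56 + 9683.18 + 574.55 = 32024.39
Import duty = 32024.39 × 9.8% = 3138.39
Buyer bears (A): 945.56 + 9683.18 + 574.55 + 861.53 + 105.34 + 851.03 = 13021.19
Landed cost (A) = invoice 20821.10 + 13021.19 + duty 3138.39 = 36980.68
Supplier B (CFR):
CIF value = CFR price + insurance = 29618.01 + 574.55 = 30192.56
Import duty = 30192.56 × 9.8% = 2958.87
Buyer bears (B): 574.55 + 861.53 + 105.34 + 851.03 = 2392.45
Landed cost (B) = invoice 29618.01 + 2392.45 + duty 2958.87 = 34969.33
Difference = |36980.68 − 34969.33| = 2011.35

Supplier B is cheaper by CNY 2011.35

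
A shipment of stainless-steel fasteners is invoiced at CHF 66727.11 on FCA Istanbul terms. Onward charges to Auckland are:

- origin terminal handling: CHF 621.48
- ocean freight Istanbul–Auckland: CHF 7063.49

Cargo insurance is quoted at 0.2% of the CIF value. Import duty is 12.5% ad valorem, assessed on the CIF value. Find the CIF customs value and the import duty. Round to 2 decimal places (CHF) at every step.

Let C be the CIF value. C = FCA price + pre-shipment costs + freight + 0.2% × C
C − 0.2% × C = 66727.11 + 621.48 + 7063.49
0.998 × C = 74412.08
C = 74412.08 / 0.998 = 74561.20
Insurance premium = 0.2% × 74561.20 = 149.12
Import duty = 74561.20 × 12.5% = 9320.15

CIF value: CHF 74561.20; import duty: CHF 9320.15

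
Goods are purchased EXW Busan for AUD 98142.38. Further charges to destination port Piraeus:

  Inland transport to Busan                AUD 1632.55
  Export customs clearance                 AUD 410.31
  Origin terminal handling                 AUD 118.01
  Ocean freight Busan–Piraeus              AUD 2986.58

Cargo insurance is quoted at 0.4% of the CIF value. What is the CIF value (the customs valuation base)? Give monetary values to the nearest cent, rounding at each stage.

CIF value: AUD 103704.65

Let C be the CIF value. C = EXW price + pre-shipment costs + freight + 0.4% × C
C − 0.4% × C = 98142.38 + 1632.55 + 410.31 + 118.01 + 2986.58
0.996 × C = 103289.83
C = 103289.83 / 0.996 = 103704.65
Insurance premium = 0.4% × 103704.65 = 414.82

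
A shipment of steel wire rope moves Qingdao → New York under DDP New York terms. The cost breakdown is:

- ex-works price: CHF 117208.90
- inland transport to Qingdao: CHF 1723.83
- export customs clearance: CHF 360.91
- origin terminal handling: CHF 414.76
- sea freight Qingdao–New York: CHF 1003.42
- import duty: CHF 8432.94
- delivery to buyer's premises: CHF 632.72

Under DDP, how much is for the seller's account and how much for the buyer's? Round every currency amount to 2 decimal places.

DDP: the seller bears all costs including import duty.
Seller's account: goods 117208.90 + inland to port 1723.83 + export clearance 360.91 + origin terminal 414.76 + freight 1003.42 + duty 8432.94 + delivery 632.72 = 129777.48
Buyer's account: 0.00

Seller: CHF 129777.48; buyer: CHF 0.00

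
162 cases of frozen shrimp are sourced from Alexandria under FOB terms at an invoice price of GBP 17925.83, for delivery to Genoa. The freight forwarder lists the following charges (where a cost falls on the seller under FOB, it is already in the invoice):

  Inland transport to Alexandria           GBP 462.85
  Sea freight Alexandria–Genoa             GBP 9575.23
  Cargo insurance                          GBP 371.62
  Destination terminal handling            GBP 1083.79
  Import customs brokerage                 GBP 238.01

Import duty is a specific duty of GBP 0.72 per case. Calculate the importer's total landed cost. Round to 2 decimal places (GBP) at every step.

Total landed cost: GBP 29311.12

FOB: the seller bears costs until goods are on board at the origin port; the buyer bears freight, insurance and all costs thereafter.
Already in the invoice (seller's account under FOB): inland to port — exclude.
CIF value = FOB price + freight + insurance = 17925.83 + 9575.23 + 371.62 = 27872.68
Import duty = 162 × 0.72 = 116.64
Buyer bears: freight 9575.23 + insurance 371.62 + destination terminal 1083.79 + brokerage 238.01 + duty 116.64 = 11385.29
Landed cost = invoice 17925.83 + 11385.29 = 29311.12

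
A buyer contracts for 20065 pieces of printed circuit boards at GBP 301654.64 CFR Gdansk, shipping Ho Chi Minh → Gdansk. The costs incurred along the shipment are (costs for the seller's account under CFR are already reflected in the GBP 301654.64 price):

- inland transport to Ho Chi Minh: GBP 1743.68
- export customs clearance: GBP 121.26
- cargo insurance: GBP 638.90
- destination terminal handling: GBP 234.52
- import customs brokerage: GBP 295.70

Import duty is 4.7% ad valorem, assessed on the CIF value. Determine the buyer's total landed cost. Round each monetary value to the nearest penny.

CFR: the seller pays costs through ocean freight to the destination port, but not insurance.
Already in the invoice (seller's account under CFR): inland to port, export clearance — exclude.
CIF value = CFR price + insurance = 301654.64 + 638.90 = 302293.54
Import duty = 302293.54 × 4.7% = 14207.80
Buyer bears: insurance 638.90 + destination terminal 234.52 + brokerage 295.70 + duty 14207.80 = 15376.92
Landed cost = invoice 301654.64 + 15376.92 = 317031.56

Total landed cost: GBP 317031.56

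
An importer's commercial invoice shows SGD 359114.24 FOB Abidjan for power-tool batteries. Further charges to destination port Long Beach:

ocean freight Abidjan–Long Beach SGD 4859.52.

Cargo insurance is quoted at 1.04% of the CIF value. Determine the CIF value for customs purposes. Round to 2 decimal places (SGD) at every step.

CIF value: SGD 367798.87

Let C be the CIF value. C = FOB price + freight + 1.04% × C
C − 1.04% × C = 359114.24 + 4859.52
0.9896 × C = 363973.76
C = 363973.76 / 0.9896 = 367798.87
Insurance premium = 1.04% × 367798.87 = 3825.11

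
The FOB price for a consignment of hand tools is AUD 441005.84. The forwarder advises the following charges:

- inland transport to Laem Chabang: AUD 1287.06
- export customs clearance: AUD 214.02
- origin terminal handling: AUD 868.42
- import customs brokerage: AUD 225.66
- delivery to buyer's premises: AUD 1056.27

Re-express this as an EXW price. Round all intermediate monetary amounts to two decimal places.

Not relevant to the conversion: delivery, brokerage — on the buyer under both terms; not part of either seller's price.
From FOB to EXW, the seller no longer bears: inland to port, export clearance, origin terminal.
EXW price = 441005.84 − 1287.06 − 214.02 − 868.42 = 438636.34

EXW price: AUD 438636.34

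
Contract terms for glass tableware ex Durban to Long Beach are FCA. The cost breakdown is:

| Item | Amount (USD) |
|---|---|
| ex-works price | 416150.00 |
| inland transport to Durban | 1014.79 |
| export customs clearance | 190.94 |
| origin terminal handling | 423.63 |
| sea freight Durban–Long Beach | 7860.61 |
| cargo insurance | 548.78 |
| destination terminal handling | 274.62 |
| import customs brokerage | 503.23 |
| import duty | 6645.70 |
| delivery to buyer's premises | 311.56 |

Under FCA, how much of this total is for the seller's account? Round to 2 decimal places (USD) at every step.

FCA: the seller delivers export-cleared goods to the carrier; the buyer bears costs from that point.
Seller's account: goods 416150.00 + inland to port 1014.79 + export clearance 190.94 = 417355.73
Buyer's account: origin terminal 423.63 + freight 7860.61 + insurance 548.78 + destination terminal 274.62 + brokerage 503.23 + duty 6645.70 + delivery 311.56 = 16568.13

Seller's account: USD 417355.73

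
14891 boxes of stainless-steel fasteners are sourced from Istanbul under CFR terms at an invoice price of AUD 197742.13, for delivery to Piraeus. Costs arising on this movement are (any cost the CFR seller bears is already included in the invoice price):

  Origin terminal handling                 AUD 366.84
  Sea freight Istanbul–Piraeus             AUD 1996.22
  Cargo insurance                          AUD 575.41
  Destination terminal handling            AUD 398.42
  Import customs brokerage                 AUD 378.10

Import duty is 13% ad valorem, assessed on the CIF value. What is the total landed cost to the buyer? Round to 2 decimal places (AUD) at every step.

CFR: the seller pays costs through ocean freight to the destination port, but not insurance.
Already in the invoice (seller's account under CFR): origin terminal, freight — exclude.
CIF value = CFR price + insurance = 197742.13 + 575.41 = 198317.54
Import duty = 198317.54 × 13% = 25781.28
Buyer bears: insurance 575.41 + destination terminal 398.42 + brokerage 378.10 + duty 25781.28 = 27133.21
Landed cost = invoice 197742.13 + 27133.21 = 224875.34

Total landed cost: AUD 224875.34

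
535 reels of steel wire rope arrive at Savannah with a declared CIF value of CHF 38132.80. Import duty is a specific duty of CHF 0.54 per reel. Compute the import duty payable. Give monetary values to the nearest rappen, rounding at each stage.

Import duty: CHF 288.90

Import duty = 535 × 0.54 = 288.90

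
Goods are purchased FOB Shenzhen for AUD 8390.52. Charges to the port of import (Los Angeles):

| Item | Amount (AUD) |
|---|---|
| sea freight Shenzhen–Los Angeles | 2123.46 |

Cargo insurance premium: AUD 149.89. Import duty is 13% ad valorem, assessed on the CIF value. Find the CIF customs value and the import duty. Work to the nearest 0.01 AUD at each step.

CIF value: AUD 10663.87; import duty: AUD 1386.30

CIF = FOB price + freight + insurance
CIF = 8390.52 + 2123.46 + 149.89 = 10663.87
Import duty = 10663.87 × 13% = 1386.30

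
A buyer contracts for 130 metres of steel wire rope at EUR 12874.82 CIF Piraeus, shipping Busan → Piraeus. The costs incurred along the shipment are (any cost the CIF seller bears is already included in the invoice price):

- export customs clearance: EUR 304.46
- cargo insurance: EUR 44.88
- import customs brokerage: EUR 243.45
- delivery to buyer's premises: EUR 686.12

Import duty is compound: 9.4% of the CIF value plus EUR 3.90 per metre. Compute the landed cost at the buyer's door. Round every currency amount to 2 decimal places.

CIF: the seller pays costs through ocean freight and marine insurance to the destination port.
Already in the invoice (seller's account under CIF): export clearance, insurance — exclude.
The CIF price already equals the CIF value: 12874.82
Ad valorem component: 12874.82 × 9.4% = 1210.23
Specific component: 130 × 3.90 = 507.00
Import duty = 1210.23 + 507.00 = 1717.23
Buyer bears: brokerage 243.45 + delivery 686.12 + duty 1717.23 = 2646.80
Landed cost = invoice 12874.82 + 2646.80 = 15521.62

Total landed cost: EUR 15521.62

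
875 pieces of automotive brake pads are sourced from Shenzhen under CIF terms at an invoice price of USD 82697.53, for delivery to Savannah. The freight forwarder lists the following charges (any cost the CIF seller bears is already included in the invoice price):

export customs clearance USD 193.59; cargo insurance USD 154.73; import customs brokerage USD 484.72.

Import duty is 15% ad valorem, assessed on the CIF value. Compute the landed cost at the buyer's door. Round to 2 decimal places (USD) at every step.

Total landed cost: USD 95586.88

CIF: the seller pays costs through ocean freight and marine insurance to the destination port.
Already in the invoice (seller's account under CIF): export clearance, insurance — exclude.
The CIF price already equals the CIF value: 82697.53
Import duty = 82697.53 × 15% = 12404.63
Buyer bears: brokerage 484.72 + duty 12404.63 = 12889.35
Landed cost = invoice 82697.53 + 12889.35 = 95586.88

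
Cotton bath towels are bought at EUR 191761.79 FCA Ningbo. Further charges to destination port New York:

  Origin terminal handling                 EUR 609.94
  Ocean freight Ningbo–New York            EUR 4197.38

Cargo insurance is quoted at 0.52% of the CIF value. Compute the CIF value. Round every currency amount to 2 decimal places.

CIF value: EUR 197596.61

Let C be the CIF value. C = FCA price + pre-shipment costs + freight + 0.52% × C
C − 0.52% × C = 191761.79 + 609.94 + 4197.38
0.9948 × C = 196569.11
C = 196569.11 / 0.9948 = 197596.61
Insurance premium = 0.52% × 197596.61 = 1027.50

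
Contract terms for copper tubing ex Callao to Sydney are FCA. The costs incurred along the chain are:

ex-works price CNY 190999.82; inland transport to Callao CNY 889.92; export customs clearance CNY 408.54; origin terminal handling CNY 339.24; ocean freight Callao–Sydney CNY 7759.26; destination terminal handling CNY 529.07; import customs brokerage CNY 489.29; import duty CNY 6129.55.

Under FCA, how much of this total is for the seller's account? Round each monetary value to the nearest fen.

Seller's account: CNY 192298.28

FCA: the seller delivers export-cleared goods to the carrier; the buyer bears costs from that point.
Seller's account: goods 190999.82 + inland to port 889.92 + export clearance 408.54 = 192298.28
Buyer's account: origin terminal 339.24 + freight 7759.26 + destination terminal 529.07 + brokerage 489.29 + duty 6129.55 = 15246.41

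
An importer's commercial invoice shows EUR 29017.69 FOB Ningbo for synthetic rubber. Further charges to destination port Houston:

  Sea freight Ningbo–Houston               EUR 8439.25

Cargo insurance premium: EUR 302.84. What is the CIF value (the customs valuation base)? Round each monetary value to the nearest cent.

CIF = FOB price + freight + insurance
CIF = 29017.69 + 8439.25 + 302.84 = 37759.78

CIF value: EUR 37759.78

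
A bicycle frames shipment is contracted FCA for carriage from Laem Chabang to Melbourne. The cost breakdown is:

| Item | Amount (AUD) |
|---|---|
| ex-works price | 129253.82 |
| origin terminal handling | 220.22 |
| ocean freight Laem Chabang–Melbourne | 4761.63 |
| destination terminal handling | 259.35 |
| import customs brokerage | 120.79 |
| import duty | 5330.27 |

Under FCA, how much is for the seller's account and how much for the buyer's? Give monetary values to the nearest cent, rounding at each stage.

FCA: the seller delivers export-cleared goods to the carrier; the buyer bears costs from that point.
Seller's account: goods 129253.82 = 129253.82
Buyer's account: origin terminal 220.22 + freight 4761.63 + destination terminal 259.35 + brokerage 120.79 + duty 5330.27 = 10692.26

Seller: AUD 129253.82; buyer: AUD 10692.26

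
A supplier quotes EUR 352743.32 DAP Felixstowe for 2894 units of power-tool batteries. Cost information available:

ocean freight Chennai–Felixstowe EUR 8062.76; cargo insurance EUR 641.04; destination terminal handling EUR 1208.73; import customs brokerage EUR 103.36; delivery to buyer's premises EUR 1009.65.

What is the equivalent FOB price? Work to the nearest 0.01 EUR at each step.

Not relevant to the conversion: brokerage — on the buyer under both terms; not part of either seller's price.
From DAP to FOB, the seller no longer bears: freight, insurance, destination terminal, delivery.
FOB price = 352743.32 − 8062.76 − 641.04 − 1208.73 − 1009.65 = 341821.14

FOB price: EUR 341821.14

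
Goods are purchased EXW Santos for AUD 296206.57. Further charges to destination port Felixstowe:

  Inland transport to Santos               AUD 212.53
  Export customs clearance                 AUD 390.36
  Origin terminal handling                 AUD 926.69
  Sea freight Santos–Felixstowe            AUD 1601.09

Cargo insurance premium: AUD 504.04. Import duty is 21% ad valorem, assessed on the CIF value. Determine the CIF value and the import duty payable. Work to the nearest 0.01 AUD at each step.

CIF = EXW price + pre-shipment costs + freight + insurance
CIF = 296206.57 + 212.53 + 390.36 + 926.69 + 1601.09 + 504.04 = 299841.28
Import duty = 299841.28 × 21% = 62966.67

CIF value: AUD 299841.28; import duty: AUD 62966.67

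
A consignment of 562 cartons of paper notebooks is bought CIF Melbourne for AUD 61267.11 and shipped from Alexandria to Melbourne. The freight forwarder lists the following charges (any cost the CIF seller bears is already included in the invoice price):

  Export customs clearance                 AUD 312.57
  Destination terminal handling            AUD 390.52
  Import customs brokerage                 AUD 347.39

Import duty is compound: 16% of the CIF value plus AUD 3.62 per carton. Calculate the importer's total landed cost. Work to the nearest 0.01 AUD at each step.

Total landed cost: AUD 73842.20

CIF: the seller pays costs through ocean freight and marine insurance to the destination port.
Already in the invoice (seller's account under CIF): export clearance — exclude.
The CIF price already equals the CIF value: 61267.11
Ad valorem component: 61267.11 × 16% = 9802.74
Specific component: 562 × 3.62 = 2034.44
Import duty = 9802.74 + 2034.44 = 11837.18
Buyer bears: destination terminal 390.52 + brokerage 347.39 + duty 11837.18 = 12575.09
Landed cost = invoice 61267.11 + 12575.09 = 73842.20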